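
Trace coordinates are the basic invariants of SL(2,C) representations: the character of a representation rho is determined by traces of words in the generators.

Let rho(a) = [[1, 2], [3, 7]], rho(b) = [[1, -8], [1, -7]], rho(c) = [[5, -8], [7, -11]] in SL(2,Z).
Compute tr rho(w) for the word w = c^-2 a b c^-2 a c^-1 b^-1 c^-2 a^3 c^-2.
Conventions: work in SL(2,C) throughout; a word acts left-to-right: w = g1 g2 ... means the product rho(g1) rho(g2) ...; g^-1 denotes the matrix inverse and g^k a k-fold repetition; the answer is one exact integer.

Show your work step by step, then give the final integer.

rho(c^-1) = [[-11, 8], [-7, 5]]
... * rho(c^-1) = [[-11, 8], [-7, 5]]  ->  [[65, -48], [42, -31]]
... * rho(a) = [[1, 2], [3, 7]]  ->  [[-79, -206], [-51, -133]]
... * rho(b) = [[1, -8], [1, -7]]  ->  [[-285, 2074], [-184, 1339]]
... * rho(c^-1) = [[-11, 8], [-7, 5]]  ->  [[-11383, 8090], [-7349, 5223]]
... * rho(c^-1) = [[-11, 8], [-7, 5]]  ->  [[68583, -50614], [44278, -32677]]
... * rho(a) = [[1, 2], [3, 7]]  ->  [[-83259, -217132], [-53753, -140183]]
... * rho(c^-1) = [[-11, 8], [-7, 5]]  ->  [[2435773, -1751732], [1572564, -1130939]]
... * rho(b^-1) = [[-7, 8], [-1, 1]]  ->  [[-15298679, 17734452], [-9877009, 11449573]]
... * rho(c^-1) = [[-11, 8], [-7, 5]]  ->  [[44144305, -33717172], [28500088, -21768207]]
... * rho(c^-1) = [[-11, 8], [-7, 5]]  ->  [[-249567151, 184568580], [-161123519, 119159669]]
... * rho(a) = [[1, 2], [3, 7]]  ->  [[304138589, 792845758], [196355488, 511870645]]
... * rho(a) = [[1, 2], [3, 7]]  ->  [[2682675863, 6158197484], [1731967423, 3975805491]]
... * rho(a) = [[1, 2], [3, 7]]  ->  [[21157268315, 48472734114], [13659383896, 31294573283]]
... * rho(c^-1) = [[-11, 8], [-7, 5]]  ->  [[-572039090263, 411621817090], [-369315235837, 265747937583]]
... * rho(c^-1) = [[-11, 8], [-7, 5]]  ->  [[3411077273263, -2518203636654], [2202232031126, -1625782198781]]
tr = 3411077273263 + -1625782198781 = 1785295074482

1785295074482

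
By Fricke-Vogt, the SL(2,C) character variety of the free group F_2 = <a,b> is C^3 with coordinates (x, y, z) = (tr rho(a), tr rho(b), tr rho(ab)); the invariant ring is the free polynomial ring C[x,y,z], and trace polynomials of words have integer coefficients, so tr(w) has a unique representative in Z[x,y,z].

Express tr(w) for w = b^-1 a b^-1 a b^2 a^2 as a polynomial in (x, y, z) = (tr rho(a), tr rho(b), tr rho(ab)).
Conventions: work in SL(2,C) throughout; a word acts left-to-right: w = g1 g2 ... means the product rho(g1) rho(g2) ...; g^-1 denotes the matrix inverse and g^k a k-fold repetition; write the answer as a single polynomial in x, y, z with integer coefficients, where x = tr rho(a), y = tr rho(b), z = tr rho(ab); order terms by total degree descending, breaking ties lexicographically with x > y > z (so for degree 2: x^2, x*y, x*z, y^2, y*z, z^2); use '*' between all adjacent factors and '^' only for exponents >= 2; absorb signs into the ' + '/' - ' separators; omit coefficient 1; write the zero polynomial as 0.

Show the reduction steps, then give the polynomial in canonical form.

x^3*y^3*z - x^4*y^2 - x^2*y^4 - 2*x^2*y^2*z^2 + 2*x^3*y*z + x*y^3*z + x*y*z^3 + 3*x^2*y^2 - x^2*z^2 - 5*x*y*z + x^2 + y^2 + z^2 - 2

next, tr(b^2 a) = tr(b)*tr(a b) - tr(a)   [square of b] = y*z - x
next, tr(b^2) = tr(b)*tr(b) - tr(1)   [square of b] = y^2 - 2
next, tr(a b^2 a) = tr(a)*tr(b^2 a) - tr(b^2)   [square of a] = x*y*z - x^2 - y^2 + 2
tr(b^2 a^3) = tr(a)*tr(a b^2 a) - tr(a b^2)   [square of a] = x^2*y*z - x^3 - x*y^2 - y*z + 3*x
next, tr(a^2 b^2 a^2) = tr(a)*tr(b^2 a^3) - tr(b^2 a^2)   [square of a] = x^3*y*z - x^4 - x^2*y^2 - 2*x*y*z + 4*x^2 + y^2 - 2
next, tr(b a b a) = tr(a b)*tr(a b) - tr(1)   [split at a repeated a] = z^2 - 2
tr(a b a^2 b) = tr(a)*tr(b a b a) - tr(b a b)   [square of a] = x*z^2 - y*z - x
next, tr(b a^2) = tr(a)*tr(b a) - tr(b)   [square of a] = x*z - y
tr(a b a^2) = tr(a)*tr(b a^2) - tr(b a)   [square of a] = x^2*z - x*y - z
and tr(b a^2 b^2 a) = tr(b)*tr(a b a^2 b) - tr(a b a^2)   [square of b] = x*y*z^2 - x^2*z - y^2*z + z
next, tr(b^3 a) = tr(b)*tr(b a b) - tr(b a)   [square of b] = y^2*z - x*y - z
and tr(b^3) = tr(b)*tr(b^2) - tr(b)   [square of b] = y^3 - 3*y
next, tr(b a^2 b^2) = tr(a)*tr(b^3 a) - tr(b^3)   [square of a] = x*y^2*z - x^2*y - y^3 - x*z + 3*y
tr(a^2 b^2 a^2 b) = tr(a)*tr(b a^2 b^2 a) - tr(b a^2 b^2)   [square of a] = x^2*y*z^2 - x^3*z - 2*x*y^2*z + x^2*y + y^3 + 2*x*z - 3*y
tr(a b^2 a^2 b^-1 a) = tr(a^2 b^2 a^2)*tr(b) - tr(a^2 b^2 a^2 b)   [inverse elimination on b] = x^3*y^2*z - x^4*y - x^2*y^3 - x^2*y*z^2 + x^3*z + 3*x^2*y - 2*x*z + y
tr(a^3 b a b) = tr(a)*tr(b a b a^2) - tr(b a b a)   [square of a] = x^2*z^2 - x*y*z - x^2 - z^2 + 2
tr(a^3 b a) = tr(a)*tr(a b a^2) - tr(a b a)   [square of a] = x^3*z - x^2*y - 2*x*z + y
next, tr(a b a b^2 a^2) = tr(b)*tr(a^3 b a b) - tr(a^3 b a)   [square of b] = x^2*y*z^2 - x^3*z - x*y^2*z - y*z^2 + 2*x*z + y
tr(a b a b a b) = tr(b a b a)*tr(b a) - tr(a b)   [split at a repeated b] = z^3 - 3*z
and tr(b a b a b^2 a) = tr(b)*tr(a b a b a b) - tr(a b a b a)   [square of b] = y*z^3 - x*z^2 - 2*y*z + x
tr(b a b a b) = tr(b)*tr(a b a b) - tr(a b a)   [square of b] = y*z^2 - x*z - y
next, tr(b a b a b^2) = tr(b)*tr(b a b a b) - tr(b a b a)   [square of b] = y^2*z^2 - x*y*z - y^2 - z^2 + 2
tr(a b a b^2 a^2 b) = tr(a)*tr(b a b a b^2 a) - tr(b a b a b^2)   [square of a] = x*y*z^3 - x^2*z^2 - y^2*z^2 - x*y*z + x^2 + y^2 + z^2 - 2
next, tr(a b^2 a^2 b^-1 a b) = tr(a b a b^2 a^2)*tr(b) - tr(a b a b^2 a^2 b)   [inverse elimination on b] = x^2*y^2*z^2 - x^3*y*z - x*y^3*z - x*y*z^3 + x^2*z^2 + 3*x*y*z - x^2 - z^2 + 2
tr(b^-1 a b^-1 a b^2 a^2) = tr(a b^2 a^2 b^-1 a)*tr(b) - tr(a b^2 a^2 b^-1 a b)   [inverse elimination on b] = x^3*y^3*z - x^4*y^2 - x^2*y^4 - 2*x^2*y^2*z^2 + 2*x^3*y*z + x*y^3*z + x*y*z^3 + 3*x^2*y^2 - x^2*z^2 - 5*x*y*z + x^2 + y^2 + z^2 - 2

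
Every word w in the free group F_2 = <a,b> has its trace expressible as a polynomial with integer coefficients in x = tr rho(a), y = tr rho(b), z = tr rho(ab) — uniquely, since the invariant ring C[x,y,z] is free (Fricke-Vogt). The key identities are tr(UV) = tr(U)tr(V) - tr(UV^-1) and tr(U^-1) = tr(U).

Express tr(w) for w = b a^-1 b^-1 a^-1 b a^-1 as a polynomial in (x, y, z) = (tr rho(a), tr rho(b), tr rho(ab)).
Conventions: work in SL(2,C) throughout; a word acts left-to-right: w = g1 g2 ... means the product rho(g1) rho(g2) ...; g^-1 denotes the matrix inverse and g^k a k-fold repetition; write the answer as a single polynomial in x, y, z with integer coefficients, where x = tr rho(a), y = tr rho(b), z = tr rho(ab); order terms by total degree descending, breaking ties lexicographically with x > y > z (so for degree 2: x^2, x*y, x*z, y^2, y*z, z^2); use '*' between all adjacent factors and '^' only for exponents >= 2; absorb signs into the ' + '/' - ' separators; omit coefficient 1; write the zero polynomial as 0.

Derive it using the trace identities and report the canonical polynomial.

tr(b a^-1) = tr(b) tr(a) - tr(b a)  (eliminate a^-1) = x*y - z
reduce: tr(a^-1 b a^-1) = tr(b a^-1) tr(a) - tr(b)  (eliminate a^-1) = x^2*y - x*z - y
tr(b^2 a) = tr(b) tr(a b) - tr(a)  (reduce the b square) = y*z - x
so tr(b^2) = tr(b) tr(b) - tr(1)  (reduce the b square) = y^2 - 2
tr(a b^2 a) = tr(a) tr(b^2 a) - tr(b^2)  (reduce the a square) = x*y*z - x^2 - y^2 + 2
reduce: tr(a b a b) = tr(a b) tr(a b) - tr(1)  (split on a) = z^2 - 2
tr(a b a) = tr(a) tr(b a) - tr(b)  (reduce the a square) = x*z - y
so tr(a b^2 a b) = tr(b) tr(a b a b) - tr(a b a)  (reduce the b square) = y*z^2 - x*z - y
reduce: tr(b a b^-1 a b) = tr(a b^2 a) tr(b) - tr(a b^2 a b)  (eliminate b^-1) = x*y^2*z - x^2*y - y^3 - y*z^2 + x*z + 3*y
so tr(a b a b a) = tr(a) tr(b a b a) - tr(b a b)  (reduce the a square) = x*z^2 - y*z - x
tr(a b a b a b) = tr(b a b a) tr(b a) - tr(a b)  (split on b) = z^3 - 3*z
so tr(b a b^-1 a b a) = tr(a b a b a) tr(b) - tr(a b a b a b)  (eliminate b^-1) = x*y*z^2 - y^2*z - z^3 - x*y + 3*z
so tr(b^-1 a b a^-1 b a) = tr(b a b^-1 a b) tr(a) - tr(b a b^-1 a b a)  (eliminate a^-1) = x^2*y^2*z - x^3*y - x*y^3 - 2*x*y*z^2 + x^2*z + y^2*z + z^3 + 4*x*y - 3*z
reduce: tr(b a^-1 b a^-1 b^-1 a) = tr(b^-1 a b a^-1 b) tr(a) - tr(b^-1 a b a^-1 b a)  (eliminate a^-1) = -x^2*y^2*z + x^3*y + x*y^3 + 2*x*y*z^2 - x^2*z - y^2*z - z^3 - 3*x*y + 3*z
tr(b a^-1 b^-1 a^-1 b a^-1) = tr(b a^-1 b a^-1 b^-1) tr(a) - tr(b a^-1 b a^-1 b^-1 a)  (eliminate a^-1) = x^2*y^2*z - x*y^3 - 2*x*y*z^2 + y^2*z + z^3 + 2*x*y - 3*z

x^2*y^2*z - x*y^3 - 2*x*y*z^2 + y^2*z + z^3 + 2*x*y - 3*z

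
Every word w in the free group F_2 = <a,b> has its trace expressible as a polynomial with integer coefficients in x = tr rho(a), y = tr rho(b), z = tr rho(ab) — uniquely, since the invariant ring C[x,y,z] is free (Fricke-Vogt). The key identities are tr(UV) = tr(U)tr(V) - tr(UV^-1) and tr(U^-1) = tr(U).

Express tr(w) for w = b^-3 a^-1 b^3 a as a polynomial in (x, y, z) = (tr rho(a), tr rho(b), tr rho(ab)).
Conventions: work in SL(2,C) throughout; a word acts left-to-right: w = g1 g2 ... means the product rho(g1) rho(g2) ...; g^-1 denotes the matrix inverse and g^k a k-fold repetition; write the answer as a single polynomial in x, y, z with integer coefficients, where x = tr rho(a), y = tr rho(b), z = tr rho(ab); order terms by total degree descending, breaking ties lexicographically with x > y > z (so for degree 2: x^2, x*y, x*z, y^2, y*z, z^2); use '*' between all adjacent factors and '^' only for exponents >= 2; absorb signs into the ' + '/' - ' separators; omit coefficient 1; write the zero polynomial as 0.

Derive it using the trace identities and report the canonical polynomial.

next, trace(b^2) = trace(b) * trace(b) - trace(1)  (reduce the b square) = y^2 - 2
and trace(b^3) = trace(b) * trace(b^2) - trace(b)  (reduce the b square) = y^3 - 3*y
trace(a b^2) = trace(b) * trace(a b) - trace(a)  (reduce the b square) = y*z - x
trace(b^2 a b) = trace(b) * trace(a b^2) - trace(a b)  (reduce the b square) = y^2*z - x*y - z
trace(b^3 a b) = trace(b) * trace(b^2 a b) - trace(b^2 a)  (reduce the b square) = y^3*z - x*y^2 - 2*y*z + x
and trace(a b a b) = trace(a b) * trace(a b) - trace(1)  (split on a) = z^2 - 2
and trace(a b a) = trace(a) * trace(b a) - trace(b)  (reduce the a square) = x*z - y
and trace(a b a b^2) = trace(b) * trace(a b a b) - trace(a b a)  (reduce the b square) = y*z^2 - x*z - y
trace(b^3 a b a) = trace(b) * trace(a b a b^2) - trace(a b a b)  (reduce the b square) = y^2*z^2 - x*y*z - y^2 - z^2 + 2
trace(a^-1 b^3 a b) = trace(b^3 a b) * trace(a) - trace(b^3 a b a)  (eliminate a^-1) = x*y^3*z - x^2*y^2 - y^2*z^2 - x*y*z + x^2 + y^2 + z^2 - 2
next, trace(b^-1 a^-1 b^3 a) = trace(a^-1 b^3 a) * trace(b) - trace(a^-1 b^3 a b)  (eliminate b^-1) = -x*y^3*z + x^2*y^2 + y^4 + y^2*z^2 + x*y*z - x^2 - 4*y^2 - z^2 + 2
trace(a^-1 b^3 a b^-2) = trace(b^-1 a^-1 b^3 a) * trace(b) - trace(b^-1 a^-1 b^3 a b)  (eliminate b^-1) = -x*y^4*z + x^2*y^3 + y^5 + y^3*z^2 + x*y^2*z - x^2*y - 5*y^3 - y*z^2 + 5*y
trace(b^-3 a^-1 b^3 a) = trace(a^-1 b^3 a b^-2) * trace(b) - trace(a^-1 b^3 a b^-1)  (eliminate b^-1) = -x*y^5*z + x^2*y^4 + y^6 + y^4*z^2 + 2*x*y^3*z - 2*x^2*y^2 - 6*y^4 - 2*y^2*z^2 - x*y*z + x^2 + 9*y^2 + z^2 - 2

-x*y^5*z + x^2*y^4 + y^6 + y^4*z^2 + 2*x*y^3*z - 2*x^2*y^2 - 6*y^4 - 2*y^2*z^2 - x*y*z + x^2 + 9*y^2 + z^2 - 2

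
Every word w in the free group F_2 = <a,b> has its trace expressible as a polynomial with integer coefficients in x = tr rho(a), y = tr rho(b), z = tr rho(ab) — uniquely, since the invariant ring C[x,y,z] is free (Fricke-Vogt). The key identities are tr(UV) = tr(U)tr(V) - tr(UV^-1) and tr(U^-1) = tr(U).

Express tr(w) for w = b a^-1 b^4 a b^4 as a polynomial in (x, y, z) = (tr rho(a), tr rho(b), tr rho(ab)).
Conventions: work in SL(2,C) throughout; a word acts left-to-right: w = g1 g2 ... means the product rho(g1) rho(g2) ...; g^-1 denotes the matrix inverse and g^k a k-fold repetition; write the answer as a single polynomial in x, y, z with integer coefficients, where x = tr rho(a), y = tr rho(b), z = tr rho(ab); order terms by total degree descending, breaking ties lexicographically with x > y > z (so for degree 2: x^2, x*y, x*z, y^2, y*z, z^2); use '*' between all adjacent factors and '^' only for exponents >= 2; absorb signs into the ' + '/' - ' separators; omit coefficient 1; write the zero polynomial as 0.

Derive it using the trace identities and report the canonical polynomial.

tr(b a b) = tr(b)*tr(a b) - tr(a)  (reduce the b square) = y*z - x
tr(b a b^2) = tr(b)*tr(b a b) - tr(b a)  (reduce the b square) = y^2*z - x*y - z
use: tr(a b^4) = tr(b)*tr(b a b^2) - tr(b a b)  (reduce the b square) = y^3*z - x*y^2 - 2*y*z + x
use: tr(b^4 a b) = tr(b)*tr(a b^4) - tr(a b^3)  (reduce the b square) = y^4*z - x*y^3 - 3*y^2*z + 2*x*y + z
use: tr(b a b^5) = tr(b)*tr(b^4 a b) - tr(b^4 a)  (reduce the b square) = y^5*z - x*y^4 - 4*y^3*z + 3*x*y^2 + 3*y*z - x
tr(b^4 a b^3) = tr(b)*tr(b a b^5) - tr(b a b^4)  (reduce the b square) = y^6*z - x*y^5 - 5*y^4*z + 4*x*y^3 + 6*y^2*z - 3*x*y - z
apply: tr(b^7 a b) = tr(b)*tr(b^4 a b^3) - tr(b^4 a b^2)  (reduce the b square) = y^7*z - x*y^6 - 6*y^5*z + 5*x*y^4 + 10*y^3*z - 6*x*y^2 - 4*y*z + x
apply: tr(b^4 a b^5) = tr(b)*tr(b^7 a b) - tr(b^7 a)  (reduce the b square) = y^8*z - x*y^7 - 7*y^6*z + 6*x*y^5 + 15*y^4*z - 10*x*y^3 - 10*y^2*z + 4*x*y + z
apply: tr(a b a b) = tr(b a)*tr(b a) - tr(1)  (split on b) = z^2 - 2
apply: tr(a b a) = tr(a)*tr(b a) - tr(b)  (reduce the a square) = x*z - y
tr(a b^2 a b) = tr(b)*tr(a b a b) - tr(a b a)  (reduce the b square) = y*z^2 - x*z - y
use: tr(b^2) = tr(b)*tr(b) - tr(1)  (reduce the b square) = y^2 - 2
apply: tr(a b^2 a) = tr(a)*tr(b^2 a) - tr(b^2)  (reduce the a square) = x*y*z - x^2 - y^2 + 2
tr(a b^2 a b^2) = tr(b)*tr(a b^2 a b) - tr(a b^2 a)  (reduce the b square) = y^2*z^2 - 2*x*y*z + x^2 - 2
use: tr(b^2 a b^2 a b) = tr(b)*tr(a b^2 a b^2) - tr(a b^2 a b)  (reduce the b square) = y^3*z^2 - 2*x*y^2*z + x^2*y - y*z^2 + x*z - y
tr(b a b^2 a b^3) = tr(b)*tr(b^2 a b^2 a b) - tr(b^2 a b^2 a)  (reduce the b square) = y^4*z^2 - 2*x*y^3*z + x^2*y^2 - 2*y^2*z^2 + 3*x*y*z - x^2 - y^2 + 2
use: tr(b a b^5 a b) = tr(b)*tr(b a b^2 a b^3) - tr(b a b^2 a b^2)  (reduce the b square) = y^5*z^2 - 2*x*y^4*z + x^2*y^3 - 3*y^3*z^2 + 5*x*y^2*z - 2*x^2*y - y^3 + y*z^2 - x*z + 3*y
apply: tr(a b a b^3) = tr(b)*tr(a b a b^2) - tr(a b a b)  (reduce the b square) = y^2*z^2 - x*y*z - y^2 - z^2 + 2
apply: tr(b^2 a b a b^2) = tr(b)*tr(a b a b^3) - tr(a b a b^2)  (reduce the b square) = y^3*z^2 - x*y^2*z - y^3 - 2*y*z^2 + x*z + 3*y
tr(b a b^5 a) = tr(b)*tr(b^2 a b a b^2) - tr(b^2 a b a b)  (reduce the b square) = y^4*z^2 - x*y^3*z - y^4 - 3*y^2*z^2 + 2*x*y*z + 4*y^2 + z^2 - 2
tr(b a b^5 a b^2) = tr(b)*tr(b a b^5 a b) - tr(b a b^5 a)  (reduce the b square) = y^6*z^2 - 2*x*y^5*z + x^2*y^4 - 4*y^4*z^2 + 6*x*y^3*z - 2*x^2*y^2 + 4*y^2*z^2 - 3*x*y*z - y^2 - z^2 + 2
apply: tr(b^4 a b^5 a) = tr(b)*tr(b a b^5 a b^2) - tr(b a b^5 a b)  (reduce the b square) = y^7*z^2 - 2*x*y^6*z + x^2*y^5 - 5*y^5*z^2 + 8*x*y^4*z - 3*x^2*y^3 + 7*y^3*z^2 - 8*x*y^2*z + 2*x^2*y - 2*y*z^2 + x*z - y
tr(b a^-1 b^4 a b^4) = tr(b^4 a b^5)*tr(a) - tr(b^4 a b^5 a)  (eliminate a^-1) = x*y^8*z - x^2*y^7 - y^7*z^2 - 5*x*y^6*z + 5*x^2*y^5 + 5*y^5*z^2 + 7*x*y^4*z - 7*x^2*y^3 - 7*y^3*z^2 - 2*x*y^2*z + 2*x^2*y + 2*y*z^2 + y

x*y^8*z - x^2*y^7 - y^7*z^2 - 5*x*y^6*z + 5*x^2*y^5 + 5*y^5*z^2 + 7*x*y^4*z - 7*x^2*y^3 - 7*y^3*z^2 - 2*x*y^2*z + 2*x^2*y + 2*y*z^2 + y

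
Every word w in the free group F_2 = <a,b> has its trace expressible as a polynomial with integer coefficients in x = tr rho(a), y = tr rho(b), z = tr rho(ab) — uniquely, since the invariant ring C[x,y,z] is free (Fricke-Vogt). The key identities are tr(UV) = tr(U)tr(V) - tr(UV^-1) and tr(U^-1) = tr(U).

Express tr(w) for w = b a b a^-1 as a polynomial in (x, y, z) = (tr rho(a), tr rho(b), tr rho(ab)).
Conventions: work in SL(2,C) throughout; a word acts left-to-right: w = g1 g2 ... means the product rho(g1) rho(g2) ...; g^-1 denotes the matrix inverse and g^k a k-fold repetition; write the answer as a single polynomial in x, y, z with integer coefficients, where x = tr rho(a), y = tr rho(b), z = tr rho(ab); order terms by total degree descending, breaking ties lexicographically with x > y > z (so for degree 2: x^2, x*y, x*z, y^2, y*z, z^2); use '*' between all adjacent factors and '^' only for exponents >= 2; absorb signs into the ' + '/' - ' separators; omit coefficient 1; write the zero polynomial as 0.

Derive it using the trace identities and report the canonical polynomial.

x*y*z - x^2 - z^2 + 2

trace(b a b) = trace(b) trace(a b) - trace(a) = y*z - x
trace(b a b a) = trace(a b) trace(a b) - trace(1)   [split at repeated a] = z^2 - 2
trace(b a b a^-1) = trace(b a b) trace(a) - trace(b a b a) = x*y*z - x^2 - z^2 + 2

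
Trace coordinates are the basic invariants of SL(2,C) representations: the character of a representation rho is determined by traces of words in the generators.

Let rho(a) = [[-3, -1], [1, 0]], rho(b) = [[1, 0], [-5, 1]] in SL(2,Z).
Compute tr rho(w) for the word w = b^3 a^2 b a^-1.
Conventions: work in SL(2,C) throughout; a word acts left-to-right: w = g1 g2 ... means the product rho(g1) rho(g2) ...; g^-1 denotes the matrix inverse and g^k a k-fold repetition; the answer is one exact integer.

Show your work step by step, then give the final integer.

rho(b) = [[1, 0], [-5, 1]]
... * rho(b) = [[1, 0], [-5, 1]]  ->  [[1, 0], [-10, 1]]
... * rho(b) = [[1, 0], [-5, 1]]  ->  [[1, 0], [-15, 1]]
... * rho(a) = [[-3, -1], [1, 0]]  ->  [[-3, -1], [46, 15]]
... * rho(a) = [[-3, -1], [1, 0]]  ->  [[8, 3], [-123, -46]]
... * rho(b) = [[1, 0], [-5, 1]]  ->  [[-7, 3], [107, -46]]
... * rho(a^-1) = [[0, 1], [-1, -3]]  ->  [[-3, -16], [46, 245]]
tr = -3 + 245 = 242

242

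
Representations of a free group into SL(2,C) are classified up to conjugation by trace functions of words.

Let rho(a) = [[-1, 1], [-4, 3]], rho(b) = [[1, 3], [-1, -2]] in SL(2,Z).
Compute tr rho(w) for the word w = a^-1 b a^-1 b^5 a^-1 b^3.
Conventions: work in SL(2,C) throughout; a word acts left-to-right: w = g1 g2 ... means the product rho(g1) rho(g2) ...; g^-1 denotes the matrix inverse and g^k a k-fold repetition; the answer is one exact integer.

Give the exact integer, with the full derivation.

rho(a^-1) = [[3, -1], [4, -1]]
... * rho(b) = [[1, 3], [-1, -2]]  ->  [[4, 11], [5, 14]]
... * rho(a^-1) = [[3, -1], [4, -1]]  ->  [[56, -15], [71, -19]]
... * rho(b) = [[1, 3], [-1, -2]]  ->  [[71, 198], [90, 251]]
... * rho(b) = [[1, 3], [-1, -2]]  ->  [[-127, -183], [-161, -232]]
... * rho(b) = [[1, 3], [-1, -2]]  ->  [[56, -15], [71, -19]]
... * rho(b) = [[1, 3], [-1, -2]]  ->  [[71, 198], [90, 251]]
... * rho(b) = [[1, 3], [-1, -2]]  ->  [[-127, -183], [-161, -232]]
... * rho(a^-1) = [[3, -1], [4, -1]]  ->  [[-1113, 310], [-1411, 393]]
... * rho(b) = [[1, 3], [-1, -2]]  ->  [[-1423, -3959], [-1804, -5019]]
... * rho(b) = [[1, 3], [-1, -2]]  ->  [[2536, 3649], [3215, 4626]]
... * rho(b) = [[1, 3], [-1, -2]]  ->  [[-1113, 310], [-1411, 393]]
tr = -1113 + 393 = -720

-720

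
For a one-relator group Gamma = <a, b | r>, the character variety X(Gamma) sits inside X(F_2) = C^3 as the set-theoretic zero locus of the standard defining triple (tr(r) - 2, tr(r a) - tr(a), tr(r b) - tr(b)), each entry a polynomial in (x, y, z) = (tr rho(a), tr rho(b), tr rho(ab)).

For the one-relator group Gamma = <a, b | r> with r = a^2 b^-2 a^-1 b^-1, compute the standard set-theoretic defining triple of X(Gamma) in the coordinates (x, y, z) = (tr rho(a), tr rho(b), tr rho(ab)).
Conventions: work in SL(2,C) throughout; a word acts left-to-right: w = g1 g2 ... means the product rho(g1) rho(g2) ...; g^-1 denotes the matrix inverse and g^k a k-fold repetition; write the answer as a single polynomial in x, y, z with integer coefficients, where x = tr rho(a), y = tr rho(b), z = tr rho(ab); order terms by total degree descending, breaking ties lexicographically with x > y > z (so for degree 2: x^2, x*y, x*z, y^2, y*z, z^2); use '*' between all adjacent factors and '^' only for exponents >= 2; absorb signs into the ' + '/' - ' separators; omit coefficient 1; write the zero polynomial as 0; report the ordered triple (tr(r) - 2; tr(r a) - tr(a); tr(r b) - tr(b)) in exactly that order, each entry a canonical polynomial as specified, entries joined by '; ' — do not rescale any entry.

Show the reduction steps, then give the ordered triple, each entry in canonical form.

trace(b^-1 a) = trace(a) * trace(b) - trace(a b) = x*y - z
apply: trace(a^2) = trace(a) * trace(a) - trace(1) = x^2 - 2
trace(a b a) = trace(a) * trace(b a) - trace(b) = x*z - y
trace(a^2 b a) = trace(a) * trace(a b a) - trace(a b) = x^2*z - x*y - z
trace(b a b a) = trace(b a) * trace(b a) - trace(1)   [split at repeated b] = z^2 - 2
trace(b a b) = trace(b) * trace(a b) - trace(a) = y*z - x
trace(a^2 b a b) = trace(a) * trace(b a b a) - trace(b a b) = x*z^2 - y*z - x
trace(b^-1 a^2 b a) = trace(a^2 b a) * trace(b) - trace(a^2 b a b) = x^2*y*z - x*y^2 - x*z^2 + x
trace(a^-1 b^-1 a^2 b) = trace(b^-1 a^2 b) * trace(a) - trace(b^-1 a^2 b a) = -x^2*y*z + x^3 + x*y^2 + x*z^2 - 3*x
trace(b^-1 a^-1 b^-1 a^2) = trace(a^-1 b^-1 a^2) * trace(b) - trace(a^-1 b^-1 a^2 b) = x^2*y*z - x^3 - x*z^2 - y*z + 3*x
trace(a^2 b^-2 a^-1 b^-1) = trace(b^-1 a^-1 b^-1 a^2) * trace(b) - trace(b^-1 a^-1 b^-1 a^2 b) = x^2*y^2*z - x^3*y - x*y*z^2 - y^2*z + 2*x*y + z
use: trace(a^3) = trace(a) * trace(a^2) - trace(a) = x^3 - 3*x
use: trace(a^3 b^-1) = trace(a^3) * trace(b) - trace(a^3 b) = x^3*y - x^2*z - 2*x*y + z
apply: trace(b^-1 a^3 b^-1) = trace(a^3 b^-1) * trace(b) - trace(a^3) = x^3*y^2 - x^2*y*z - x^3 - 2*x*y^2 + y*z + 3*x
trace(a^4) = trace(a) * trace(a^3) - trace(a^2) = x^4 - 4*x^2 + 2
trace(a^4 b) = trace(a) * trace(a^2 b a) - trace(a^2 b) = x^3*z - x^2*y - 2*x*z + y
trace(a^3 b^-1 a) = trace(a^4) * trace(b) - trace(a^4 b) = x^4*y - x^3*z - 3*x^2*y + 2*x*z + y
use: trace(a b a^3 b) = trace(a) * trace(b a b a^2) - trace(b a b a) = x^2*z^2 - x*y*z - x^2 - z^2 + 2
use: trace(a^3 b^-1 a b) = trace(a b a^3) * trace(b) - trace(a b a^3 b) = x^3*y*z - x^2*y^2 - x^2*z^2 - x*y*z + x^2 + y^2 + z^2 - 2
use: trace(b^-1 a^3 b^-1 a) = trace(a^3 b^-1 a) * trace(b) - trace(a^3 b^-1 a b) = x^4*y^2 - 2*x^3*y*z - 2*x^2*y^2 + x^2*z^2 + 3*x*y*z - x^2 - z^2 + 2
trace(b^-1 a^-1 b^-1 a^3) = trace(b^-1 a^3 b^-1) * trace(a) - trace(b^-1 a^3 b^-1 a) = x^3*y*z - x^4 - x^2*z^2 - 2*x*y*z + 4*x^2 + z^2 - 2
use: trace(b^-1 a^2) = trace(a^2) * trace(b) - trace(a^2 b) = x^2*y - x*z - y
trace(a^2 b^-2 a^-1 b^-1 a) = trace(b^-1 a^-1 b^-1 a^3) * trace(b) - trace(b^-1 a^-1 b^-1 a^3 b) = x^3*y^2*z - x^4*y - x^2*y*z^2 - 2*x*y^2*z + 3*x^2*y + y*z^2 + x*z - y
trace(a b^-2) = trace(a b^-1) * trace(b) - trace(a) = x*y^2 - y*z - x
assemble the triple (trace(r) - 2; trace(r a) - x; trace(r b) - y)

x^2*y^2*z - x^3*y - x*y*z^2 - y^2*z + 2*x*y + z - 2; x^3*y^2*z - x^4*y - x^2*y*z^2 - 2*x*y^2*z + 3*x^2*y + y*z^2 + x*z - x - y; x*y^2 - y*z - x - y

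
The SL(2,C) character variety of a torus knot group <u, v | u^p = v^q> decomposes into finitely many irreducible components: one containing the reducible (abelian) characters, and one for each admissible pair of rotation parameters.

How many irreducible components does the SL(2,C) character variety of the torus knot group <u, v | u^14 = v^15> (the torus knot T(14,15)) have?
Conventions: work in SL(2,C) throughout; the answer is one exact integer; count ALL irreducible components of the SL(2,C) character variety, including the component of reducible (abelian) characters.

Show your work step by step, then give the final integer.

92

In the torus knot group T(14,15), u^14 = v^15 is central, so an irreducible representation sends it to +I or -I (Schur).
On an irreducible component, tr(u) is locked at 2*cos(pi*alpha/14) for some alpha in 1..13, and tr(v) at 2*cos(pi*beta/15) for some beta in 1..14.
u^14 = (-1)^alpha I and v^15 = (-1)^beta I must agree, so alpha and beta have equal parity.
Enumerate parity-matched pairs: 7*7 odd-odd plus 6*7 even-even gives 91.
components with irreducible characters: 91; plus the single component of reducible (abelian) characters: total 92.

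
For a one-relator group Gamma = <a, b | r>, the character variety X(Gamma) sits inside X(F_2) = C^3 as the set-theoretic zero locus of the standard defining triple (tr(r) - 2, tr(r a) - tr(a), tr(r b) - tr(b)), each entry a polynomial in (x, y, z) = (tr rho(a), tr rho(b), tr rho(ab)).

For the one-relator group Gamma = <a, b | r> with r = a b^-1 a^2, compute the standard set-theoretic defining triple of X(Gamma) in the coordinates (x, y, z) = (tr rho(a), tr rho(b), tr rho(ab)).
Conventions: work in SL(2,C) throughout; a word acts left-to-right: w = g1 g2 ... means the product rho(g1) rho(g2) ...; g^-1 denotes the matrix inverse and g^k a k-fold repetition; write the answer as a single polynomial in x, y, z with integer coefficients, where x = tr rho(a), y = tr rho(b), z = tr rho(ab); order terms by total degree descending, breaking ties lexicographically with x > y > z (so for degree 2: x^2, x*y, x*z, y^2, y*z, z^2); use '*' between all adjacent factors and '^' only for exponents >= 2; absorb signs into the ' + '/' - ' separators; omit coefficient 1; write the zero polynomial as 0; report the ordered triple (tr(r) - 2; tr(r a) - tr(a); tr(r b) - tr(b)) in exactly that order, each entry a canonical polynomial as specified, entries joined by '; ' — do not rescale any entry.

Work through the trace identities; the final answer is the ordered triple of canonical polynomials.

x^3*y - x^2*z - 2*x*y + z - 2; x^4*y - x^3*z - 3*x^2*y + 2*x*z - x + y; x^2*y*z - x*y^2 - x*z^2 + x - y

so trace(a^2) = trace(a) * trace(a) - trace(1) = x^2 - 2
reduce: trace(a^3) = trace(a) * trace(a^2) - trace(a) = x^3 - 3*x
reduce: trace(b a^2) = trace(a) * trace(b a) - trace(b) = x*z - y
reduce: trace(a^3 b) = trace(a) * trace(b a^2) - trace(b a) = x^2*z - x*y - z
so trace(a b^-1 a^2) = trace(a^3) * trace(b) - trace(a^3 b) = x^3*y - x^2*z - 2*x*y + z
reduce: trace(a^4) = trace(a) * trace(a^3) - trace(a^2) = x^4 - 4*x^2 + 2
so trace(a^4 b) = trace(a) * trace(b a^3) - trace(b a^2) = x^3*z - x^2*y - 2*x*z + y
so trace(a b^-1 a^3) = trace(a^4) * trace(b) - trace(a^4 b) = x^4*y - x^3*z - 3*x^2*y + 2*x*z + y
so trace(b a b a) = trace(b a) * trace(b a) - trace(1)   [split at repeated b] = z^2 - 2
reduce: trace(b a b) = trace(b) * trace(a b) - trace(a) = y*z - x
so trace(a^2 b a b) = trace(a) * trace(b a b a) - trace(b a b) = x*z^2 - y*z - x
trace(a b^-1 a^2 b) = trace(a^2 b a) * trace(b) - trace(a^2 b a b) = x^2*y*z - x*y^2 - x*z^2 + x
assemble the triple (trace(r) - 2; trace(r a) - x; trace(r b) - y)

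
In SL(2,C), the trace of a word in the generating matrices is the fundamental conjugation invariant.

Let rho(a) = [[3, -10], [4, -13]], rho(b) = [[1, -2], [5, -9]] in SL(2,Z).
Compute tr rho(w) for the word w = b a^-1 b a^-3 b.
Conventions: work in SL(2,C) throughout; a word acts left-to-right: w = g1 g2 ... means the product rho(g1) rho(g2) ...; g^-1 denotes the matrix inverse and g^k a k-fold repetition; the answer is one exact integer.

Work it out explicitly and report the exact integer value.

-227456

rho(b) = [[1, -2], [5, -9]]
... * rho(a^-1) = [[-13, 10], [-4, 3]]  ->  [[-5, 4], [-29, 23]]
... * rho(b) = [[1, -2], [5, -9]]  ->  [[15, -26], [86, -149]]
... * rho(a^-1) = [[-13, 10], [-4, 3]]  ->  [[-91, 72], [-522, 413]]
... * rho(a^-1) = [[-13, 10], [-4, 3]]  ->  [[895, -694], [5134, -3981]]
... * rho(a^-1) = [[-13, 10], [-4, 3]]  ->  [[-8859, 6868], [-50818, 39397]]
... * rho(b) = [[1, -2], [5, -9]]  ->  [[25481, -44094], [146167, -252937]]
tr = 25481 + -252937 = -227456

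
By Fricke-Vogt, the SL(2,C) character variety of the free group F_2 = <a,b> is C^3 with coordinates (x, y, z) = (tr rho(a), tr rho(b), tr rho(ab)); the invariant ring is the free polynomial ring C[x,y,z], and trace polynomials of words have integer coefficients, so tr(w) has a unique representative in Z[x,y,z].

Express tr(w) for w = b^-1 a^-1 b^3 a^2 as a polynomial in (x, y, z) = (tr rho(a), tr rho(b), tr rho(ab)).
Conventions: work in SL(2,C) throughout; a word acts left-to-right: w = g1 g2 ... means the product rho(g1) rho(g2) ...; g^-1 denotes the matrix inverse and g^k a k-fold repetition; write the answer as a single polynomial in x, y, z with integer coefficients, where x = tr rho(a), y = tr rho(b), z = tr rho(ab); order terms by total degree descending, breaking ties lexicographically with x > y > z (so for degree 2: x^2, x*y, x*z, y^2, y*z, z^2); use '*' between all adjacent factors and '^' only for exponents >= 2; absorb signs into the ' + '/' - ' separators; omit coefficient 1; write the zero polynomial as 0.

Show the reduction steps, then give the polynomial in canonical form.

trace(b^2 a) = trace(b)*trace(a b) - trace(a)   [square of b] = y*z - x
trace(b^2) = trace(b)*trace(b) - trace(1)   [square of b] = y^2 - 2
so trace(b^2 a^2) = trace(a)*trace(b^2 a) - trace(b^2)   [square of a] = x*y*z - x^2 - y^2 + 2
reduce: trace(b a^2) = trace(a)*trace(b a) - trace(b)   [square of a] = x*z - y
trace(a b^3 a) = trace(b)*trace(b a^2 b) - trace(b a^2)   [square of b] = x*y^2*z - x^2*y - y^3 - x*z + 3*y
reduce: trace(a b^3) = trace(b)*trace(b a b) - trace(b a)   [square of b] = y^2*z - x*y - z
so trace(a b^3 a^2) = trace(a)*trace(a b^3 a) - trace(a b^3)   [square of a] = x^2*y^2*z - x^3*y - x*y^3 - x^2*z - y^2*z + 4*x*y + z
so trace(a b a b) = trace(b a)*trace(b a) - trace(1)   [split at a repeated b] = z^2 - 2
trace(b a b^2 a) = trace(b)*trace(a b a b) - trace(a b a)   [square of b] = y*z^2 - x*z - y
trace(a^2 b a b^2) = trace(a)*trace(b a b^2 a) - trace(b a b^2)   [square of a] = x*y*z^2 - x^2*z - y^2*z + z
reduce: trace(a^2 b a b) = trace(a)*trace(b a b a) - trace(b a b)   [square of a] = x*z^2 - y*z - x
trace(a b^3 a^2 b) = trace(b)*trace(a^2 b a b^2) - trace(a^2 b a b)   [square of b] = x*y^2*z^2 - x^2*y*z - y^3*z - x*z^2 + 2*y*z + x
trace(b^3 a^2 b^-1 a) = trace(a b^3 a^2)*trace(b) - trace(a b^3 a^2 b)   [inverse elimination on b] = x^2*y^3*z - x^3*y^2 - x*y^4 - x*y^2*z^2 + 4*x*y^2 + x*z^2 - y*z - x
trace(b^-1 a^-1 b^3 a^2) = trace(b^3 a^2 b^-1)*trace(a) - trace(b^3 a^2 b^-1 a)   [inverse elimination on a] = -x^2*y^3*z + x^3*y^2 + x*y^4 + x*y^2*z^2 + x^2*y*z - x^3 - 5*x*y^2 - x*z^2 + y*z + 3*x

-x^2*y^3*z + x^3*y^2 + x*y^4 + x*y^2*z^2 + x^2*y*z - x^3 - 5*x*y^2 - x*z^2 + y*z + 3*x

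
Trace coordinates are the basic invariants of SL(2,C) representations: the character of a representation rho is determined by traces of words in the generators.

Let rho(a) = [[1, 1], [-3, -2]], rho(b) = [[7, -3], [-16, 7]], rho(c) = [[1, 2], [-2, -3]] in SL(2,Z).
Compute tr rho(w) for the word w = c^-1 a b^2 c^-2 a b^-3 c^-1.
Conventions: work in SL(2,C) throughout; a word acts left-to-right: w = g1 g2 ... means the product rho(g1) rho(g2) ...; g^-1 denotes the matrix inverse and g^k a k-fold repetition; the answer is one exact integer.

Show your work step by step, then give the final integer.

-220804

rho(c^-1) = [[-3, -2], [2, 1]]
... * rho(a) = [[1, 1], [-3, -2]]  ->  [[3, 1], [-1, 0]]
... * rho(b) = [[7, -3], [-16, 7]]  ->  [[5, -2], [-7, 3]]
... * rho(b) = [[7, -3], [-16, 7]]  ->  [[67, -29], [-97, 42]]
... * rho(c^-1) = [[-3, -2], [2, 1]]  ->  [[-259, -163], [375, 236]]
... * rho(c^-1) = [[-3, -2], [2, 1]]  ->  [[451, 355], [-653, -514]]
... * rho(a) = [[1, 1], [-3, -2]]  ->  [[-614, -259], [889, 375]]
... * rho(b^-1) = [[7, 3], [16, 7]]  ->  [[-8442, -3655], [12223, 5292]]
... * rho(b^-1) = [[7, 3], [16, 7]]  ->  [[-117574, -50911], [170233, 73713]]
... * rho(b^-1) = [[7, 3], [16, 7]]  ->  [[-1637594, -709099], [2371039, 1026690]]
... * rho(c^-1) = [[-3, -2], [2, 1]]  ->  [[3494584, 2566089], [-5059737, -3715388]]
tr = 3494584 + -3715388 = -220804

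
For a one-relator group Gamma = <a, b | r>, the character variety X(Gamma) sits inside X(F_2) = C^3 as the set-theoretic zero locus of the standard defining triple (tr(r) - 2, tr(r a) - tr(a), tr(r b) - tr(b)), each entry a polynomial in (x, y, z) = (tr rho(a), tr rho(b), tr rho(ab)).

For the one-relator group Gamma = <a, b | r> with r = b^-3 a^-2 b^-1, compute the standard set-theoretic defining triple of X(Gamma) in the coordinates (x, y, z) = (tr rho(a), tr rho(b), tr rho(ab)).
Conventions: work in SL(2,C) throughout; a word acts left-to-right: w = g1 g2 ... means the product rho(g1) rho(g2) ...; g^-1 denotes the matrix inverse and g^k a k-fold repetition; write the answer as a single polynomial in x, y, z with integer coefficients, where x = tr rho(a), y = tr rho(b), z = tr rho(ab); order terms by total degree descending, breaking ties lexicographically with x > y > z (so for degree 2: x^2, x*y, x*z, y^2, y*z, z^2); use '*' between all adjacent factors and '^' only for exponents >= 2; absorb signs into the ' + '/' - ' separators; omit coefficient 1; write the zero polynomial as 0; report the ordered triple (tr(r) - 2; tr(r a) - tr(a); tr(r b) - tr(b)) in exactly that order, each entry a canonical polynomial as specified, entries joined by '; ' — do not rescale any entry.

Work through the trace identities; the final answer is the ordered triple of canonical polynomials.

x*y^3*z - x^2*y^2 - y^4 - 2*x*y*z + x^2 + 4*y^2 - 4; x^2*y^3*z - x^3*y^2 - x*y^4 - x*y^2*z^2 - x^2*y*z + y^3*z + x^3 + 4*x*y^2 + x*z^2 - 2*y*z - 4*x; x*y^2*z - x^2*y - y^3 - x*z + 2*y

trace(a^-1) = trace(a) = x
trace(a^-1 b) = trace(b) * trace(a) - trace(b a)   [inverse elimination on a] = x*y - z
trace(a^-1 b^-1) = trace(a^-1) * trace(b) - trace(a^-1 b)   [inverse elimination on b] = z
next, trace(b^-1 a^-2) = trace(a^-1 b^-1) * trace(a) - trace(a^-1 b^-1 a)   [inverse elimination on a] = x*z - y
and trace(a^-2) = trace(a^-1) * trace(a) - trace(1)   [inverse elimination on a] = x^2 - 2
next, trace(b^-2 a^-2) = trace(b^-1 a^-2) * trace(b) - trace(b^-1 a^-2 b)   [inverse elimination on b] = x*y*z - x^2 - y^2 + 2
and trace(b^-1 a^-2 b^-2) = trace(b^-2 a^-2) * trace(b) - trace(b^-2 a^-2 b)   [inverse elimination on b] = x*y^2*z - x^2*y - y^3 - x*z + 3*y
trace(b^-3 a^-2 b^-1) = trace(b^-1 a^-2 b^-2) * trace(b) - trace(b^-1 a^-2 b^-1)   [inverse elimination on b] = x*y^3*z - x^2*y^2 - y^4 - 2*x*y*z + x^2 + 4*y^2 - 2
trace(b^-2) = trace(b^-1) * trace(b) - trace(1) = y^2 - 2
trace(a b a b) = trace(a b) * trace(a b) - trace(1)   [split at repeated a] = z^2 - 2
trace(a b a b^-1) = trace(a b a) * trace(b) - trace(a b a b) = x*y*z - y^2 - z^2 + 2
and trace(b a b^-2 a) = trace(a b a b^-1) * trace(b) - trace(a b a) = x*y^2*z - y^3 - y*z^2 - x*z + 3*y
trace(a b^-2 a^-1 b) = trace(b a b^-2) * trace(a) - trace(b a b^-2 a) = -x*y^2*z + x^2*y + y^3 + y*z^2 - 3*y
trace(b^-1 a b^-2 a^-1) = trace(a b^-2 a^-1) * trace(b) - trace(a b^-2 a^-1 b) = x*y^2*z - x^2*y - y*z^2 + y
trace(b^-1 a b^-1) = trace(a b^-1) * trace(b) - trace(a) = x*y^2 - y*z - x
next, trace(b^-1 a b^-2) = trace(b^-1 a b^-1) * trace(b) - trace(b^-1 a) = x*y^3 - y^2*z - 2*x*y + z
trace(b^-1 a^-2 b^-1 a b^-1) = trace(b^-1 a b^-2 a^-1) * trace(a) - trace(b^-1 a b^-2) = x^2*y^2*z - x^3*y - x*y^3 - x*y*z^2 + y^2*z + 3*x*y - z
next, trace(b a b) = trace(b) * trace(a b) - trace(a) = y*z - x
next, trace(a^-1 b a b) = trace(b a b) * trace(a) - trace(b a b a) = x*y*z - x^2 - z^2 + 2
and trace(a b^-1 a^-1 b) = trace(a^-1 b a) * trace(b) - trace(a^-1 b a b) = -x*y*z + x^2 + y^2 + z^2 - 2
trace(a^-1 b^-1 a b^-1) = trace(a b^-1 a^-1) * trace(b) - trace(a b^-1 a^-1 b) = x*y*z - x^2 - z^2 + 2
trace(b^-1 a^-2 b^-1 a) = trace(a^-1 b^-1 a b^-1) * trace(a) - trace(a^-1 b^-1 a b^-1 a) = x^2*y*z - x^3 - x*y^2 - x*z^2 + y*z + 3*x
and trace(b^-3 a^-2 b^-1 a) = trace(b^-1 a^-2 b^-1 a b^-1) * trace(b) - trace(b^-1 a^-2 b^-1 a) = x^2*y^3*z - x^3*y^2 - x*y^4 - x*y^2*z^2 - x^2*y*z + y^3*z + x^3 + 4*x*y^2 + x*z^2 - 2*y*z - 3*x
assemble the triple (trace(r) - 2; trace(r a) - x; trace(r b) - y)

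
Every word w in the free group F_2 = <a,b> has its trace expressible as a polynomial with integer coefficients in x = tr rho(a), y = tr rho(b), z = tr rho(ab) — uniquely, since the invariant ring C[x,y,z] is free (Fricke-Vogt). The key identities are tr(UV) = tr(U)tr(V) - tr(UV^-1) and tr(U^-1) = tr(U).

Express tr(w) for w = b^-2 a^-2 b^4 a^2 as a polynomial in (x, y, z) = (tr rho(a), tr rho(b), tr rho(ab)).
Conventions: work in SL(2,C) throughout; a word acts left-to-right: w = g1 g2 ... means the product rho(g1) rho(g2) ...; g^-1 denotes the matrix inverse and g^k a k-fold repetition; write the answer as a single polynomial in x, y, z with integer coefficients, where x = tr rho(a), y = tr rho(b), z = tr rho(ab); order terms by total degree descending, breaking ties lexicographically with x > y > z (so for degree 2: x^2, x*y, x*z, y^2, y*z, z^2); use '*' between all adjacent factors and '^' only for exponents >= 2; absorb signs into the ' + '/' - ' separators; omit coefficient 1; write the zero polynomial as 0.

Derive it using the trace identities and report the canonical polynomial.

use: tr(b^2 a) = tr(b) * tr(a b) - tr(a) = y*z - x
tr(b^2) = tr(b) * tr(b) - tr(1) = y^2 - 2
tr(b a^2 b) = tr(a) * tr(b^2 a) - tr(b^2) = x*y*z - x^2 - y^2 + 2
apply: tr(b a^2) = tr(a) * tr(b a) - tr(b) = x*z - y
tr(b^3 a^2) = tr(b) * tr(b a^2 b) - tr(b a^2) = x*y^2*z - x^2*y - y^3 - x*z + 3*y
use: tr(a b^3) = tr(b) * tr(a b^2) - tr(a b) = y^2*z - x*y - z
tr(b^4 a) = tr(b) * tr(a b^3) - tr(a b^2) = y^3*z - x*y^2 - 2*y*z + x
tr(b^3) = tr(b) * tr(b^2) - tr(b) = y^3 - 3*y
apply: tr(b^4) = tr(b) * tr(b^3) - tr(b^2) = y^4 - 4*y^2 + 2
tr(a b^4 a) = tr(a) * tr(b^4 a) - tr(b^4) = x*y^3*z - x^2*y^2 - y^4 - 2*x*y*z + x^2 + 4*y^2 - 2
apply: tr(a b^4 a^2) = tr(a) * tr(a b^4 a) - tr(a b^4) = x^2*y^3*z - x^3*y^2 - x*y^4 - 2*x^2*y*z - y^3*z + x^3 + 5*x*y^2 + 2*y*z - 3*x
tr(b a b a) = tr(b a) * tr(b a) - tr(1) = z^2 - 2
use: tr(a^2 b a b) = tr(a) * tr(b a b a) - tr(b a b) = x*z^2 - y*z - x
tr(a^2 b a) = tr(a) * tr(b a^2) - tr(b a) = x^2*z - x*y - z
tr(a^2 b a b^2) = tr(b) * tr(a^2 b a b) - tr(a^2 b a) = x*y*z^2 - x^2*z - y^2*z + z
use: tr(b a^2 b a b^2) = tr(b) * tr(a^2 b a b^2) - tr(a^2 b a b) = x*y^2*z^2 - x^2*y*z - y^3*z - x*z^2 + 2*y*z + x
tr(a b^4 a^2 b) = tr(b) * tr(b a^2 b a b^2) - tr(b a^2 b a b) = x*y^3*z^2 - x^2*y^2*z - y^4*z - 2*x*y*z^2 + x^2*z + 3*y^2*z + x*y - z
use: tr(b^4 a^2 b^-1 a) = tr(a b^4 a^2) * tr(b) - tr(a b^4 a^2 b) = x^2*y^4*z - x^3*y^3 - x*y^5 - x*y^3*z^2 - x^2*y^2*z + x^3*y + 5*x*y^3 + 2*x*y*z^2 - x^2*z - y^2*z - 4*x*y + z
tr(b^-1 a^-1 b^4 a^2) = tr(b^4 a^2 b^-1) * tr(a) - tr(b^4 a^2 b^-1 a) = -x^2*y^4*z + x^3*y^3 + x*y^5 + x*y^3*z^2 + 2*x^2*y^2*z - 2*x^3*y - 6*x*y^3 - 2*x*y*z^2 + y^2*z + 7*x*y - z
tr(a^-1 b^4 a^2 b^-2) = tr(b^-1 a^-1 b^4 a^2) * tr(b) - tr(b^-1 a^-1 b^4 a^2 b) = -x^2*y^5*z + x^3*y^4 + x*y^6 + x*y^4*z^2 + 2*x^2*y^3*z - 2*x^3*y^2 - 6*x*y^4 - 2*x*y^2*z^2 + 8*x*y^2 + y*z - x
tr(b^-2 a^-2 b^4 a^2) = tr(a^-1 b^4 a^2 b^-2) * tr(a) - tr(a^-1 b^4 a^2 b^-2 a) = -x^3*y^5*z + x^4*y^4 + x^2*y^6 + x^2*y^4*z^2 + 2*x^3*y^3*z - 2*x^4*y^2 - 6*x^2*y^4 - 2*x^2*y^2*z^2 + 8*x^2*y^2 + y^2 - 2

-x^3*y^5*z + x^4*y^4 + x^2*y^6 + x^2*y^4*z^2 + 2*x^3*y^3*z - 2*x^4*y^2 - 6*x^2*y^4 - 2*x^2*y^2*z^2 + 8*x^2*y^2 + y^2 - 2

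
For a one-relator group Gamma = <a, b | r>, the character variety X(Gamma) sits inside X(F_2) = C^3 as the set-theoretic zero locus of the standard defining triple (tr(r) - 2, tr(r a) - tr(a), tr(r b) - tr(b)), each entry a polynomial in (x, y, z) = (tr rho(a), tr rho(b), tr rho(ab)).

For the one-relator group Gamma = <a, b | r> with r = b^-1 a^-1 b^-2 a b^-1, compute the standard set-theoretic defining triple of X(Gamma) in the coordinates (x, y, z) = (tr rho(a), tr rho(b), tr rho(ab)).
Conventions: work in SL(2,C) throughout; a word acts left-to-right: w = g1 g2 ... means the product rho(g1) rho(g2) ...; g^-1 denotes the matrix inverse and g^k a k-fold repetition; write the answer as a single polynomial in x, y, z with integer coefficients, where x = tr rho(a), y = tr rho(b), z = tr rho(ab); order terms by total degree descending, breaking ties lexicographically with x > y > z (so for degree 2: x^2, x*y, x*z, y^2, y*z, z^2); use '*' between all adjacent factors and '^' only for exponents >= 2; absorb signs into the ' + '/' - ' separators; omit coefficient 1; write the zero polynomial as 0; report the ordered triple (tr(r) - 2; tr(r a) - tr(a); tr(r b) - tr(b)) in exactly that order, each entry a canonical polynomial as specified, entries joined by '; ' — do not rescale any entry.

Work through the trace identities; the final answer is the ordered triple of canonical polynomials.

trace(b^-1 a) = trace(a) trace(b) - trace(a b)  (eliminate b^-1) = x*y - z
trace(b^-1 a b^-1) = trace(b^-1 a) trace(b) - trace(b^-1 a b)  (eliminate b^-1) = x*y^2 - y*z - x
trace(a^2) = trace(a) trace(a) - trace(1)  (reduce the a square) = x^2 - 2
trace(a^2 b) = trace(a) trace(b a) - trace(b)  (reduce the a square) = x*z - y
trace(a b^-1 a) = trace(a^2) trace(b) - trace(a^2 b)  (eliminate b^-1) = x^2*y - x*z - y
trace(a b a b) = trace(a b) trace(a b) - trace(1)  (split on a) = z^2 - 2
trace(a b^-1 a b) = trace(a b a) trace(b) - trace(a b a b)  (eliminate b^-1) = x*y*z - y^2 - z^2 + 2
trace(b^-1 a b^-1 a) = trace(a b^-1 a) trace(b) - trace(a b^-1 a b)  (eliminate b^-1) = x^2*y^2 - 2*x*y*z + z^2 - 2
trace(b^-1 a^-1 b^-1 a) = trace(b^-1 a b^-1) trace(a) - trace(b^-1 a b^-1 a)  (eliminate a^-1) = x*y*z - x^2 - z^2 + 2
trace(b^-1 a b^-2 a^-1) = trace(b^-1 a^-1 b^-1 a) trace(b) - trace(b^-1 a^-1 b^-1 a b)  (eliminate b^-1) = x*y^2*z - x^2*y - y*z^2 + y
trace(b^-2) = trace(b^-1) trace(b) - trace(1)  (eliminate b^-1) = y^2 - 2
trace(b^-1 a^-1 b^-2 a b^-1) = trace(b^-1 a b^-2 a^-1) trace(b) - trace(b^-1 a b^-2 a^-1 b)  (eliminate b^-1) = x*y^3*z - x^2*y^2 - y^2*z^2 + 2
trace(b^2 a) = trace(b) trace(a b) - trace(a) = y*z - x
trace(a b^2 a) = trace(a) trace(b^2 a) - trace(b^2) = x*y*z - x^2 - y^2 + 2
trace(a b^2 a b) = trace(b) trace(a b a b) - trace(a b a) = y*z^2 - x*z - y
trace(b a b^-1 a b) = trace(a b^2 a) trace(b) - trace(a b^2 a b) = x*y^2*z - x^2*y - y^3 - y*z^2 + x*z + 3*y
trace(a b a b a) = trace(a) trace(b a b a) - trace(b a b) = x*z^2 - y*z - x
trace(a b a b a b) = trace(b a) trace(b a b a) - trace(b^-1 a^-1) = z^3 - 3*z
trace(b a b^-1 a b a) = trace(a b a b a) trace(b) - trace(a b a b a b) = x*y*z^2 - y^2*z - z^3 - x*y + 3*z
trace(a b^-1 a b a^-1 b) = trace(b a b^-1 a b) trace(a) - trace(b a b^-1 a b a) = x^2*y^2*z - x^3*y - x*y^3 - 2*x*y*z^2 + x^2*z + y^2*z + z^3 + 4*x*y - 3*z
trace(a^-1 b^-1 a b^-1 a b) = trace(a b^-1 a b a^-1) trace(b) - trace(a b^-1 a b a^-1 b) = -x^2*y^2*z + x^3*y + x*y^3 + 2*x*y*z^2 - x^2*z - y^2*z - z^3 - 3*x*y + 3*z
trace(a b^-1 a b^-1 a^-1 b^-1) = trace(a^-1 b^-1 a b^-1 a) trace(b) - trace(a^-1 b^-1 a b^-1 a b) = x^2*y^2*z - x^3*y - 2*x*y*z^2 + x^2*z + z^3 + 2*x*y - 3*z
trace(b^-1 a^-1 b^-2 a b^-1 a) = trace(a b^-1 a b^-1 a^-1 b^-1) trace(b) - trace(a b^-1 a b^-1 a^-1) = x^2*y^3*z - x^3*y^2 - 2*x*y^2*z^2 + x^2*y*z + y*z^3 + x*y^2 - 2*y*z + x
trace(b^-1 a^-1 b^-2 a) = trace(a b^-1 a^-1 b^-1) trace(b) - trace(a b^-1 a^-1) = x*y^2*z - x^2*y - y*z^2 + y
assemble the triple (trace(r) - 2; trace(r a) - x; trace(r b) - y)

x*y^3*z - x^2*y^2 - y^2*z^2; x^2*y^3*z - x^3*y^2 - 2*x*y^2*z^2 + x^2*y*z + y*z^3 + x*y^2 - 2*y*z; x*y^2*z - x^2*y - y*z^2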